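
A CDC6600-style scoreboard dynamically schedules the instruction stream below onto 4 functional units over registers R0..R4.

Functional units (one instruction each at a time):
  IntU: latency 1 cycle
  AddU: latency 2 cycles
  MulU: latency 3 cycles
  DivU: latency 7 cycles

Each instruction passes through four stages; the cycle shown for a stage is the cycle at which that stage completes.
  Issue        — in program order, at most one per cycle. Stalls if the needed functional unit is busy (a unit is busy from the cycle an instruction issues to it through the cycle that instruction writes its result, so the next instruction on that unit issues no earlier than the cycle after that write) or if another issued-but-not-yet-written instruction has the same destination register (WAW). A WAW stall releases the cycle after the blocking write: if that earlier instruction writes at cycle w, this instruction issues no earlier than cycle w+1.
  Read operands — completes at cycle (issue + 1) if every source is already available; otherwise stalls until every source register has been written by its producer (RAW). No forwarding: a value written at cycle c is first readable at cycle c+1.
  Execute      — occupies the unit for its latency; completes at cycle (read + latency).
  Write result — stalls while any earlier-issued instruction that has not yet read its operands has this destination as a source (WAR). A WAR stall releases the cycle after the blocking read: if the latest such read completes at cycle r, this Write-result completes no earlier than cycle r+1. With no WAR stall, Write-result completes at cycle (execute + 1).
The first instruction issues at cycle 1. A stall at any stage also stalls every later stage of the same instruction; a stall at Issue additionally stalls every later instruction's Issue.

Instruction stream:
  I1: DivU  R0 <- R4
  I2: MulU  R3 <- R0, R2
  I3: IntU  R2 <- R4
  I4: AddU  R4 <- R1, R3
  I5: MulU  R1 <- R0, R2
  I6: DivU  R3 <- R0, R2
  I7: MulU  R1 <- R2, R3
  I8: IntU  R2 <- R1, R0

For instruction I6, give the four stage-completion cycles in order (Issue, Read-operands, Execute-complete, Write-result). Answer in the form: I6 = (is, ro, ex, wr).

  I1 | 1 | 2 | 9 | 10
  I2 | 2 | 11 | 14 | 15   RAW R0: wait I1 write@10
  I3 | 3 | 4 | 5 | 12   WAR R2: wait I2 read@11
  I4 | 4 | 16 | 18 | 19   RAW R3: wait I2 write@15
  I5 | 16 | 17 | 20 | 21   struct: MulU busy until I2 writes@15
  I6 | 17 | 18 | 25 | 26
  I7 | 22 | 27 | 30 | 31   struct: MulU busy until I5 writes@21 · RAW R3: wait I6 write@26
  I8 | 23 | 32 | 33 | 34   RAW R1: wait I7 write@31

I6 = (17, 18, 25, 26)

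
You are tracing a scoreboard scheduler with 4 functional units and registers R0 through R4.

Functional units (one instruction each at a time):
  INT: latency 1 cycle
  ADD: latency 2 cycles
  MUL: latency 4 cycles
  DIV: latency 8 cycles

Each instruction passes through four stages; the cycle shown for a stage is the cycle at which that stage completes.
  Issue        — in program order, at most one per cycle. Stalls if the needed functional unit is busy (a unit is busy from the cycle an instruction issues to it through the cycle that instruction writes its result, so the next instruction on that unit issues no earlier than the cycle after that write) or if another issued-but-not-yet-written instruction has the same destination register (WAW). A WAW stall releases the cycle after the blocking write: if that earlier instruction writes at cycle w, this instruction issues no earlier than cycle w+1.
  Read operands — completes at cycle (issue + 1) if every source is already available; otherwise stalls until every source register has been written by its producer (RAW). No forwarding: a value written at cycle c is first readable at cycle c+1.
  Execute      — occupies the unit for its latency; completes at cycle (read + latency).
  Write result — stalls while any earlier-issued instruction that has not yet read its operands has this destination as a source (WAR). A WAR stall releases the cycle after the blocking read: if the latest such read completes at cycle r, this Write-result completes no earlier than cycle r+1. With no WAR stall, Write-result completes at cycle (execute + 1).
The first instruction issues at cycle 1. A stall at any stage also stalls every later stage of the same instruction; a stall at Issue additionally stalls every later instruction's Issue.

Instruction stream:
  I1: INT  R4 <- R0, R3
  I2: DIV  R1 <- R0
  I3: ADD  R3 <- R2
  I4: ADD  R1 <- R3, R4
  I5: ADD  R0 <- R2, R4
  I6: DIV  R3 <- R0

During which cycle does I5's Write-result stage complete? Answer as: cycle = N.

c1: I1 dispatched to INT
c2: I1 operands ready | I2 dispatched to DIV
c3: I1 complete | I2 operands ready | I3 dispatched to ADD
c4: R4←I1 | I3 operands ready
c6: I3 complete
c7: R3←I3
c11: I2 complete
c12: R1←I2
c13: I4 dispatched to ADD
c14: I4 operands ready
c16: I4 complete
c17: R1←I4
c18: I5 dispatched to ADD
c19: I5 operands ready | I6 dispatched to DIV
c21: I5 complete
c22: R0←I5
c23: I6 operands ready
c31: I6 complete
c32: R3←I6

cycle = 22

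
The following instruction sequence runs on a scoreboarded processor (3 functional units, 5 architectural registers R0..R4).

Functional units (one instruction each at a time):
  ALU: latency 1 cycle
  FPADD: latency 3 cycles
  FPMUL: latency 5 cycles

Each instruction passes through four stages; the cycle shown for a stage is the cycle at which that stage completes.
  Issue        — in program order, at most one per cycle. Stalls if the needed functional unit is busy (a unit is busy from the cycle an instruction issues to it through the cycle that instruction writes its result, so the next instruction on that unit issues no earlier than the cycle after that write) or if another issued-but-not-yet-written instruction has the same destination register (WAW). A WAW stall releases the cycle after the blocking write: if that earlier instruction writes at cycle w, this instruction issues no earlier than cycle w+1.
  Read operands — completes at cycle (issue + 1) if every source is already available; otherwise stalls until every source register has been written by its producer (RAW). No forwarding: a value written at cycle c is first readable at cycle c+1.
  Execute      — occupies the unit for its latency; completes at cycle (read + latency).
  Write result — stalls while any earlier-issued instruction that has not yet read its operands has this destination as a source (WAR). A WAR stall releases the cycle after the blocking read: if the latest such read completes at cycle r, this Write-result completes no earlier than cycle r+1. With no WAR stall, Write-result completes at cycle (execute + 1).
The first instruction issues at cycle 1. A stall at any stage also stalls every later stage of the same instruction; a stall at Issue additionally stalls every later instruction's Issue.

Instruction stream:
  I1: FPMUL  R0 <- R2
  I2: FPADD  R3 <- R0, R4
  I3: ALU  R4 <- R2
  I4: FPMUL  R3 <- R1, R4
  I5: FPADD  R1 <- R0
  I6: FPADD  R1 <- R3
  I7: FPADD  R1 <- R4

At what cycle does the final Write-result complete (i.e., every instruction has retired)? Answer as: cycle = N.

cycle = 32

c1: I1 issues→FPMUL
c2: I1 reads | I2 issues→FPADD
c3: I3 issues→ALU
c4: I3 reads
c5: I3 exec-done
c7: I1 exec-done
c8: I1 writes R0
c9: I2 reads
c10: I3 writes R4
c12: I2 exec-done
c13: I2 writes R3
c14: I4 issues→FPMUL
c15: I4 reads | I5 issues→FPADD
c16: I5 reads
c19: I5 exec-done
c20: I4 exec-done | I5 writes R1
c21: I4 writes R3 | I6 issues→FPADD
c22: I6 reads
c25: I6 exec-done
c26: I6 writes R1
c27: I7 issues→FPADD
c28: I7 reads
c31: I7 exec-done
c32: I7 writes R1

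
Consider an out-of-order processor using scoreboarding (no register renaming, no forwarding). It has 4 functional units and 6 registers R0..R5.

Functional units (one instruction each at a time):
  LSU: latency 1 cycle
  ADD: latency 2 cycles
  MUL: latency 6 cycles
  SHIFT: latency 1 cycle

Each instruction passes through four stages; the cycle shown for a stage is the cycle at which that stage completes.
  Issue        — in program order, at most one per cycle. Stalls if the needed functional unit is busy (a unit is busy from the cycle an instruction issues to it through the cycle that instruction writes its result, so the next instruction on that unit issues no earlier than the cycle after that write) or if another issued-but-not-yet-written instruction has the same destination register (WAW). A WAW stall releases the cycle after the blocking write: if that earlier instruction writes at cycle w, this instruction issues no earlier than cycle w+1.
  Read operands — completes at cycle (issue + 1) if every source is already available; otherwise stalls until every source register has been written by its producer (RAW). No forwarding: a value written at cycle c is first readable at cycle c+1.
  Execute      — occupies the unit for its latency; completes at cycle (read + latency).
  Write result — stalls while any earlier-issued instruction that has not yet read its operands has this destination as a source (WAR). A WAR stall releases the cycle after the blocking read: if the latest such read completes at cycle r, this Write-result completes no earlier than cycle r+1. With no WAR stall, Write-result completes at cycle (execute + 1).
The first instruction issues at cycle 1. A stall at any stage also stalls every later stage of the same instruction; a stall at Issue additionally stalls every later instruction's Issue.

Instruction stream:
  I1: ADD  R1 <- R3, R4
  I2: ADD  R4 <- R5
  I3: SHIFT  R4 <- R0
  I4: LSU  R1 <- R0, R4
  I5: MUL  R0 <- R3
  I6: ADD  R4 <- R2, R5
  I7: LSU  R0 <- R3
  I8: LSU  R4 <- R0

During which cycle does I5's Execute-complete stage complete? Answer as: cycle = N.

c1: issue I1 (ADD)
c2: I1 read-ops
c4: I1 finished on ADD
c5: I1→R1
c6: issue I2 (ADD)
c7: I2 read-ops
c9: I2 finished on ADD
c10: I2→R4
c11: issue I3 (SHIFT)
c12: I3 read-ops | issue I4 (LSU)
c13: I3 finished on SHIFT | issue I5 (MUL)
c14: I3→R4 | I5 read-ops
c15: I4 read-ops | issue I6 (ADD)
c16: I4 finished on LSU | I6 read-ops
c17: I4→R1
c18: I6 finished on ADD
c19: I6→R4
c20: I5 finished on MUL
c21: I5→R0
c22: issue I7 (LSU)
c23: I7 read-ops
c24: I7 finished on LSU
c25: I7→R0
c26: issue I8 (LSU)
c27: I8 read-ops
c28: I8 finished on LSU
c29: I8→R4

cycle = 20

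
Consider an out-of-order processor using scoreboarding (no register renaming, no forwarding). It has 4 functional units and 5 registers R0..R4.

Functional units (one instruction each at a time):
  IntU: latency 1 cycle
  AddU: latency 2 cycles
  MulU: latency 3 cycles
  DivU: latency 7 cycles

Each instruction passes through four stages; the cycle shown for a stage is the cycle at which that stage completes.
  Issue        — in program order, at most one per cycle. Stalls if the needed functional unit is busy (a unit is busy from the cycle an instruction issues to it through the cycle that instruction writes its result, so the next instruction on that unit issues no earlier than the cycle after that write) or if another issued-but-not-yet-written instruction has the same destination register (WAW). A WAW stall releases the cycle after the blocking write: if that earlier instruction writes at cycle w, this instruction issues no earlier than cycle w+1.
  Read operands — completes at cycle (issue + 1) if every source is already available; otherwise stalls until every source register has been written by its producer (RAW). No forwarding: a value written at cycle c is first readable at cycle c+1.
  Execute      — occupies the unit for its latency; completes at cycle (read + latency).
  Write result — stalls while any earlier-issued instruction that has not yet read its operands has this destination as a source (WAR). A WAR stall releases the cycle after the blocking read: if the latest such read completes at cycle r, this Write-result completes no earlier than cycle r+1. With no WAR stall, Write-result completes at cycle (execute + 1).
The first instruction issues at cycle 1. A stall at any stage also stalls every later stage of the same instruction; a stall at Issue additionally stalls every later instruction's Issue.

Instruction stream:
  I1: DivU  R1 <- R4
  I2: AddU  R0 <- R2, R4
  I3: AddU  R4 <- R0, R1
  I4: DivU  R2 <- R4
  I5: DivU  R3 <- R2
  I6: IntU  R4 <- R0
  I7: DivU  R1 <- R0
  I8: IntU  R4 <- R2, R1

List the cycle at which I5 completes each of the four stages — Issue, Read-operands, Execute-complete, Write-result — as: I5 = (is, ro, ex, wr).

I5 = (24, 25, 32, 33)

[1] I1→DivU
[2] I1 RO · I2→AddU
[3] I2 RO
[5] I2 EX
[6] I2 WR R0
[7] I3→AddU
[9] I1 EX
[10] I1 WR R1
[11] I3 RO · I4→DivU
[13] I3 EX
[14] I3 WR R4
[15] I4 RO
[22] I4 EX
[23] I4 WR R2
[24] I5→DivU
[25] I5 RO · I6→IntU
[26] I6 RO
[27] I6 EX
[28] I6 WR R4
[32] I5 EX
[33] I5 WR R3
[34] I7→DivU
[35] I7 RO · I8→IntU
[42] I7 EX
[43] I7 WR R1
[44] I8 RO
[45] I8 EX
[46] I8 WR R4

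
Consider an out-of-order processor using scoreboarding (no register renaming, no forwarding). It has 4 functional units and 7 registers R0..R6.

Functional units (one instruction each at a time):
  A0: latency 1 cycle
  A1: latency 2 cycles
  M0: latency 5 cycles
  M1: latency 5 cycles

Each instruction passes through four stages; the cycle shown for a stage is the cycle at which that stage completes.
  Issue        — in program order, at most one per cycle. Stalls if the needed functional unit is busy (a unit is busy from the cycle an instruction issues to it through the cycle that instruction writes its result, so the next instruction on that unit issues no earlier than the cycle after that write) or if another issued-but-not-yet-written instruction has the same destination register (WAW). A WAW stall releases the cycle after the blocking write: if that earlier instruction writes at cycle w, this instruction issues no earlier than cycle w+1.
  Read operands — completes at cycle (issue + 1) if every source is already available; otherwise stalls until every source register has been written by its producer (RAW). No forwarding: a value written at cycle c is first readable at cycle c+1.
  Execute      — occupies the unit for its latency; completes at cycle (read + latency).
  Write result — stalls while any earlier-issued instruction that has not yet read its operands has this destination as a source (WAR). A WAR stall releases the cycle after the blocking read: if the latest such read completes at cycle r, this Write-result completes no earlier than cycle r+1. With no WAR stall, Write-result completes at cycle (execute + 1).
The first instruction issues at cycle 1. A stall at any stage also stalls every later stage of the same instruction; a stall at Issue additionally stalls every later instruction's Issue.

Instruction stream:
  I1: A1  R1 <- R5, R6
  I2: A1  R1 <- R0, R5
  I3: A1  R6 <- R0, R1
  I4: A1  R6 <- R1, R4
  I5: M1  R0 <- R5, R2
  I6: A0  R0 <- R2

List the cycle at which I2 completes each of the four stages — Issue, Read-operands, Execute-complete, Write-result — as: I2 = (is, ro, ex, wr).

I2 = (6, 7, 9, 10)

  I1 | 1 | 2 | 4 | 5
  I2 | 6 | 7 | 9 | 10   struct: A1 busy until I1 writes@5
  I3 | 11 | 12 | 14 | 15   struct: A1 busy until I2 writes@10
  I4 | 16 | 17 | 19 | 20   struct: A1 busy until I3 writes@15
  I5 | 17 | 18 | 23 | 24
  I6 | 25 | 26 | 27 | 28   WAW R0: wait I5 write@24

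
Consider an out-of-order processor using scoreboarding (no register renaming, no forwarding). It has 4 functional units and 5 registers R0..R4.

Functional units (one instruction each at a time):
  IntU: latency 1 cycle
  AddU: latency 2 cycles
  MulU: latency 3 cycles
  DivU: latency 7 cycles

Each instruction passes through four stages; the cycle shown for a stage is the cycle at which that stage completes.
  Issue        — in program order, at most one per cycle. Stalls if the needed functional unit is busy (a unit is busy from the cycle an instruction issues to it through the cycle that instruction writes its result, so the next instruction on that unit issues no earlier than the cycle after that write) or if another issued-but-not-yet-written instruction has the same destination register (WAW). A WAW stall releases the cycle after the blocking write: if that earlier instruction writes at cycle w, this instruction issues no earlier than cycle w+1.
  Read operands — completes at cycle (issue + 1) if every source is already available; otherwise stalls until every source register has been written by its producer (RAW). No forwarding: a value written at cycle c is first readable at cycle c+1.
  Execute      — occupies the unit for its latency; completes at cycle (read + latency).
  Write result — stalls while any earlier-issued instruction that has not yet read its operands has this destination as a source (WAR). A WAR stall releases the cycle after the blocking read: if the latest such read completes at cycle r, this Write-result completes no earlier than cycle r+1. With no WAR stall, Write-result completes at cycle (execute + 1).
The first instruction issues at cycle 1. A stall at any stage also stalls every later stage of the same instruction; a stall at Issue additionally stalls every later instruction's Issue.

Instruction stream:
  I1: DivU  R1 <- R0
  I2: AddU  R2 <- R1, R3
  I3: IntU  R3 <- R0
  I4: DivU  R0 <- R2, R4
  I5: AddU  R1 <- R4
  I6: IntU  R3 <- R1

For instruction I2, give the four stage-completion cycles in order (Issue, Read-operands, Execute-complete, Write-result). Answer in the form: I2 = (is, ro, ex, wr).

[1] I1→DivU
[2] I1 RO; I2→AddU
[3] I3→IntU
[4] I3 RO
[5] I3 EX
[9] I1 EX
[10] I1 WR R1
[11] I2 RO; I4→DivU
[12] I3 WR R3
[13] I2 EX
[14] I2 WR R2
[15] I4 RO; I5→AddU
[16] I5 RO; I6→IntU
[18] I5 EX
[19] I5 WR R1
[20] I6 RO
[21] I6 EX
[22] I4 EX; I6 WR R3
[23] I4 WR R0

I2 = (2, 11, 13, 14)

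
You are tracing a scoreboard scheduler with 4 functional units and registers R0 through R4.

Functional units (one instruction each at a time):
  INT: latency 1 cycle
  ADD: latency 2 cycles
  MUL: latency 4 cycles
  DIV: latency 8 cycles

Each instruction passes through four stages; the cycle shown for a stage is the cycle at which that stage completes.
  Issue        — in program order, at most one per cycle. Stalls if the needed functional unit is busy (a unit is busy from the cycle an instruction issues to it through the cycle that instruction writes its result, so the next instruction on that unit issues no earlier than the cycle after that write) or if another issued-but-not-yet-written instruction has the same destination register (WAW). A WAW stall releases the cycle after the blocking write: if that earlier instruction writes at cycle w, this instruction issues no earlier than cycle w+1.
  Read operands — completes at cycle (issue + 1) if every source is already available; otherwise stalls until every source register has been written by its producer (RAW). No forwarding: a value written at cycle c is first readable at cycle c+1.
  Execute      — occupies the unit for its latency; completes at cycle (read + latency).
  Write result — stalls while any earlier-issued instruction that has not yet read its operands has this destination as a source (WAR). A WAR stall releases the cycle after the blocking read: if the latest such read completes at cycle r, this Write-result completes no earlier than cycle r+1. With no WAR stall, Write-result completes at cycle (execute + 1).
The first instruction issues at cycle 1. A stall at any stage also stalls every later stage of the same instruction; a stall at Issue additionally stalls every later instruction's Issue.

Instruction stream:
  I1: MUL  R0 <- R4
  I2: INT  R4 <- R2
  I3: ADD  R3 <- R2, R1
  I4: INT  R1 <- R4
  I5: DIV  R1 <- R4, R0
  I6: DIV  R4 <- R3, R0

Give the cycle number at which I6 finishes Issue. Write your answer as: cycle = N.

cycle = 21

I1 -> (1, 2, 6, 7)
I2 -> (2, 3, 4, 5)
I3 -> (3, 4, 6, 7)
I4 -> (6, 7, 8, 9)  // struct: INT busy until I2 writes@5
I5 -> (10, 11, 19, 20)  // WAW R1: wait I4 write@9
I6 -> (21, 22, 30, 31)  // struct: DIV busy until I5 writes@20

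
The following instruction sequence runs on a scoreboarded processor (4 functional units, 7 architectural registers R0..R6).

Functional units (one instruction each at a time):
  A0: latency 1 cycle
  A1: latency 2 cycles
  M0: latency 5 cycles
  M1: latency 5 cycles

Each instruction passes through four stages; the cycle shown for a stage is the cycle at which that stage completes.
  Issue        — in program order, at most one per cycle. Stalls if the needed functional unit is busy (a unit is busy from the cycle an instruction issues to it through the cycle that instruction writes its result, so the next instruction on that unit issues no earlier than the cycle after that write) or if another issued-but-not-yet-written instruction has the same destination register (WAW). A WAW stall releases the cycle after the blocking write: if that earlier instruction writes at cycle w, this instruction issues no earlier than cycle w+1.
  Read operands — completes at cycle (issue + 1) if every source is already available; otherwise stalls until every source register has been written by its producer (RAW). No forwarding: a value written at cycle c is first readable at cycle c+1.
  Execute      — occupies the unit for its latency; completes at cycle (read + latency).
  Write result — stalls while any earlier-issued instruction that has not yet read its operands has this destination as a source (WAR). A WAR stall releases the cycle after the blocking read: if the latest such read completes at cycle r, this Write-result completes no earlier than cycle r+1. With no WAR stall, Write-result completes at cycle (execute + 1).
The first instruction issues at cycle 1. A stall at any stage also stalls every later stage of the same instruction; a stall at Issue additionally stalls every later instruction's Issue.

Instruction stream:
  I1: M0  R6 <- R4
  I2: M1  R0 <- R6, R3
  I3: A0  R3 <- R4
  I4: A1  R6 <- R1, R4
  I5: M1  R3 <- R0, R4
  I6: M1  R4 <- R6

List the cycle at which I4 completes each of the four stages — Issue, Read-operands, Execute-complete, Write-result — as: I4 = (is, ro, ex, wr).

[I1] 1/2/7/8
[I2] 2/9/14/15  (RAW R6: wait I1 write@8)
[I3] 3/4/5/10  (WAR R3: wait I2 read@9)
[I4] 9/10/12/13  (WAW R6: wait I1 write@8)
[I5] 16/17/22/23  (struct: M1 busy until I2 writes@15)
[I6] 24/25/30/31  (struct: M1 busy until I5 writes@23)

I4 = (9, 10, 12, 13)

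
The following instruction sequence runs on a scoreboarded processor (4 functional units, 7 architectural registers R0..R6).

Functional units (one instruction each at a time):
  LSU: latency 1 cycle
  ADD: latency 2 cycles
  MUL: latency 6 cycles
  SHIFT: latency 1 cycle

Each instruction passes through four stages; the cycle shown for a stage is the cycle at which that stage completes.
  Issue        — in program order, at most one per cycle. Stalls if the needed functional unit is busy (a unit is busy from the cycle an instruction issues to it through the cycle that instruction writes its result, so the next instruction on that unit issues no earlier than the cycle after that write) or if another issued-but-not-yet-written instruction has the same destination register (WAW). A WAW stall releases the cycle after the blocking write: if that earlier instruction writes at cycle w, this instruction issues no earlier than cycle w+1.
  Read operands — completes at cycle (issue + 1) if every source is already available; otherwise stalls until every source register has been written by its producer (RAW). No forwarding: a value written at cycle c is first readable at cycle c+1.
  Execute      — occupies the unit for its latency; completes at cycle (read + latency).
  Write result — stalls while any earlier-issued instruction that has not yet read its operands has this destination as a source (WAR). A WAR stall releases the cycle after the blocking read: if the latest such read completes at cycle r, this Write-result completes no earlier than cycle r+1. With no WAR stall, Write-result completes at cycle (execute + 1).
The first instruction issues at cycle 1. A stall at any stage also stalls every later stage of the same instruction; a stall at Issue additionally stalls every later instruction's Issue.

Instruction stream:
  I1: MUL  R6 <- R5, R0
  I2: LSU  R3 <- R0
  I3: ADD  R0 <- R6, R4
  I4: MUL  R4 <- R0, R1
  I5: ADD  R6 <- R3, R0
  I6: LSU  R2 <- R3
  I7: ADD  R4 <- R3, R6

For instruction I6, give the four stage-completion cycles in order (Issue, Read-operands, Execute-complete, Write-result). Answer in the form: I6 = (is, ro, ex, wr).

c1: issue I1 (MUL)
c2: I1 read-ops | issue I2 (LSU)
c3: I2 read-ops | issue I3 (ADD)
c4: I2 finished on LSU
c5: I2→R3
c8: I1 finished on MUL
c9: I1→R6
c10: I3 read-ops | issue I4 (MUL)
c12: I3 finished on ADD
c13: I3→R0
c14: I4 read-ops | issue I5 (ADD)
c15: I5 read-ops | issue I6 (LSU)
c16: I6 read-ops
c17: I5 finished on ADD | I6 finished on LSU
c18: I5→R6 | I6→R2
c20: I4 finished on MUL
c21: I4→R4
c22: issue I7 (ADD)
c23: I7 read-ops
c25: I7 finished on ADD
c26: I7→R4

I6 = (15, 16, 17, 18)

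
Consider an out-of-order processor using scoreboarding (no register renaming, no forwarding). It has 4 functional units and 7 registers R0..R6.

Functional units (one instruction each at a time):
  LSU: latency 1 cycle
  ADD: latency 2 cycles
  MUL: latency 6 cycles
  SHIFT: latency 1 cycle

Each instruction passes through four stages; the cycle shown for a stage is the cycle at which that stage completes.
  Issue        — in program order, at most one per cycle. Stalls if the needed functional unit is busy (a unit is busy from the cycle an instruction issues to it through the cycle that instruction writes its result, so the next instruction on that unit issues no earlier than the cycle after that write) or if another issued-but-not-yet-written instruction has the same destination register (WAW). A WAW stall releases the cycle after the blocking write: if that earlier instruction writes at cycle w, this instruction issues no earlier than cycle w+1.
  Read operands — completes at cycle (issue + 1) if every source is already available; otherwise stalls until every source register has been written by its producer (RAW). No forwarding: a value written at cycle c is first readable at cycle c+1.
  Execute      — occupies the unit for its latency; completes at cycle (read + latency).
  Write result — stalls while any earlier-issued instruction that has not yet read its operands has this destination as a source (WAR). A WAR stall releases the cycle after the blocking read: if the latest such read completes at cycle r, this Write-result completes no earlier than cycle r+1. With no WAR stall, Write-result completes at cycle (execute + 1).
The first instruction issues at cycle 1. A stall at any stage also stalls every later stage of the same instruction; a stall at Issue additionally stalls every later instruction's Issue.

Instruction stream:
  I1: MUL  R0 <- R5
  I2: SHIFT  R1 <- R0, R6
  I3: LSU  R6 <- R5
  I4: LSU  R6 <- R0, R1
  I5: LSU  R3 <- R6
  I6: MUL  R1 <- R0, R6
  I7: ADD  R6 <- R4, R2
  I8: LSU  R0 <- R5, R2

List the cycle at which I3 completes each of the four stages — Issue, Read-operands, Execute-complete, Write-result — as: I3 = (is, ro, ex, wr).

I3 = (3, 4, 5, 11)

[I1] 1/2/8/9
[I2] 2/10/11/12  (RAW R0: wait I1 write@9)
[I3] 3/4/5/11  (WAR R6: wait I2 read@10)
[I4] 12/13/14/15  (struct: LSU busy until I3 writes@11)
[I5] 16/17/18/19  (struct: LSU busy until I4 writes@15)
[I6] 17/18/24/25
[I7] 18/19/21/22
[I8] 20/21/22/23  (struct: LSU busy until I5 writes@19)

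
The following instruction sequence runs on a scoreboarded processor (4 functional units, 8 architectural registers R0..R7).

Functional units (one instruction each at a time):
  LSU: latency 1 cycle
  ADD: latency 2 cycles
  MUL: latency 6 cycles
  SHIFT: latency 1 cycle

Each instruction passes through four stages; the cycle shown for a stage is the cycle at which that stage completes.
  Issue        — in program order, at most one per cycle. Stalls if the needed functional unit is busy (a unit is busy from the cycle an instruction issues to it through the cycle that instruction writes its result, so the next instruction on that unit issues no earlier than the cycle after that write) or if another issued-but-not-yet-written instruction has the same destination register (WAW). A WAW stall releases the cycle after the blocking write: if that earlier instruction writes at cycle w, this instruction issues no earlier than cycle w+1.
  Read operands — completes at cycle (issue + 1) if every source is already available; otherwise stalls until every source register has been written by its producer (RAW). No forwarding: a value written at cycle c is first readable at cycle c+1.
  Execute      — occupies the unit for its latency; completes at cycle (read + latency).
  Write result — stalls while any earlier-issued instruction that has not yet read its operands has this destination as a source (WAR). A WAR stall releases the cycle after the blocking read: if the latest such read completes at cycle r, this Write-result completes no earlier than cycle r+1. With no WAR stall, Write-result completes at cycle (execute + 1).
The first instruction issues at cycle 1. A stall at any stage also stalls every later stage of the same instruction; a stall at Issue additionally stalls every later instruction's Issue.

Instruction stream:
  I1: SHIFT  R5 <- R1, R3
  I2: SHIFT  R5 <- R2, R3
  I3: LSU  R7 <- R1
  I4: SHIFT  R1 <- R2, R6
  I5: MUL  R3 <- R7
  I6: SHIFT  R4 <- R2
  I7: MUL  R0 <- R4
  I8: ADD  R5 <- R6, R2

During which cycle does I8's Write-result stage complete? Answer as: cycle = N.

[1] I1→SHIFT
[2] I1 RO
[3] I1 EX
[4] I1 WR R5
[5] I2→SHIFT
[6] I2 RO · I3→LSU
[7] I2 EX · I3 RO
[8] I2 WR R5 · I3 EX
[9] I3 WR R7 · I4→SHIFT
[10] I4 RO · I5→MUL
[11] I4 EX · I5 RO
[12] I4 WR R1
[13] I6→SHIFT
[14] I6 RO
[15] I6 EX
[16] I6 WR R4
[17] I5 EX
[18] I5 WR R3
[19] I7→MUL
[20] I7 RO · I8→ADD
[21] I8 RO
[23] I8 EX
[24] I8 WR R5
[26] I7 EX
[27] I7 WR R0

cycle = 24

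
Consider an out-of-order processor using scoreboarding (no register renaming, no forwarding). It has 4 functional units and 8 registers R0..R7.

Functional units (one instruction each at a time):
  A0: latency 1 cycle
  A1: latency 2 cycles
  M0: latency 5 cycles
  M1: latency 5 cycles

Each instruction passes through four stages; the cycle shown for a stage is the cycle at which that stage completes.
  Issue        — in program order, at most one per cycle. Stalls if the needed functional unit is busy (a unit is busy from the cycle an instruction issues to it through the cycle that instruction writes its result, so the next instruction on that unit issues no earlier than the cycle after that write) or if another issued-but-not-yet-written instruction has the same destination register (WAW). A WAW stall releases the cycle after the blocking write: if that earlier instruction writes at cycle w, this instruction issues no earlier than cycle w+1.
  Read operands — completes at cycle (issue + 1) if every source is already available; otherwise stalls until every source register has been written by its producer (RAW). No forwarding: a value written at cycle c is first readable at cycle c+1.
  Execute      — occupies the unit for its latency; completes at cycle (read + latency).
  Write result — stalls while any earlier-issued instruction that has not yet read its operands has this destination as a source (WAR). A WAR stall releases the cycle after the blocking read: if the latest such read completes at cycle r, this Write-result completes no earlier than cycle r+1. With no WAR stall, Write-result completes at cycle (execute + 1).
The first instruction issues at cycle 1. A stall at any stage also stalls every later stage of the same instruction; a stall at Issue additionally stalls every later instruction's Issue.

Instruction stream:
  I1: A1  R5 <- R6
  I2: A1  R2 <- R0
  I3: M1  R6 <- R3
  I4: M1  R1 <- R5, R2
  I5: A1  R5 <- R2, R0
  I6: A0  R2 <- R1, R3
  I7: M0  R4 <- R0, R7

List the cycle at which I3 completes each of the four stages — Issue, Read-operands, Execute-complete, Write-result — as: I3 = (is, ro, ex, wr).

I3 = (7, 8, 13, 14)

I1: IS=1 RO=2 EX=4 WR=5
I2: IS=6 RO=7 EX=9 WR=10  [struct: A1 busy until I1 writes@5]
I3: IS=7 RO=8 EX=13 WR=14
I4: IS=15 RO=16 EX=21 WR=22  [struct: M1 busy until I3 writes@14]
I5: IS=16 RO=17 EX=19 WR=20
I6: IS=17 RO=23 EX=24 WR=25  [RAW R1: wait I4 write@22]
I7: IS=18 RO=19 EX=24 WR=25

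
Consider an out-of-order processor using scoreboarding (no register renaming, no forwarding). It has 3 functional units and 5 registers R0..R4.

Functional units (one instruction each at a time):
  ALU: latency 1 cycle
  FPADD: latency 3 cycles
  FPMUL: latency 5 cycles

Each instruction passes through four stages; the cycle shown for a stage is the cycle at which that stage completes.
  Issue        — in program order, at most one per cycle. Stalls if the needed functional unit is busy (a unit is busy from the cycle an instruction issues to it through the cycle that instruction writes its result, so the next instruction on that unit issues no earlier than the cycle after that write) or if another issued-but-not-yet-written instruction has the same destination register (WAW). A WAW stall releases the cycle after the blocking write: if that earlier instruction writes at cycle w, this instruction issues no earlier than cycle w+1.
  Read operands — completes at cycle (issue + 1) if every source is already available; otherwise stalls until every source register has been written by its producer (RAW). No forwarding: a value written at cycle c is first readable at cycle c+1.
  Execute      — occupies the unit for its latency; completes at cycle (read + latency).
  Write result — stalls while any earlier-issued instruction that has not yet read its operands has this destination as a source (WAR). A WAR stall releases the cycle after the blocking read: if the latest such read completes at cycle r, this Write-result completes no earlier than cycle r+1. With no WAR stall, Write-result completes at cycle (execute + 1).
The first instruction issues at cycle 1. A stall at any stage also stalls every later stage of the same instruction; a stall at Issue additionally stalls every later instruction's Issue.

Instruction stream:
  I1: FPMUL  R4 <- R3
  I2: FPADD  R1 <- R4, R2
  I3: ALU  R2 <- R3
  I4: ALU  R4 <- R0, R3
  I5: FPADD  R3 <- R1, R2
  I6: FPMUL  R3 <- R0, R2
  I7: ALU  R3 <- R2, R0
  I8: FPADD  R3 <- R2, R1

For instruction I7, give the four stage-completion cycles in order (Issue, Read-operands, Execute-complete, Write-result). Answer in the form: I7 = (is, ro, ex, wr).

[1] I1 dispatched to FPMUL
[2] I1 operands ready · I2 dispatched to FPADD
[3] I3 dispatched to ALU
[4] I3 operands ready
[5] I3 complete
[7] I1 complete
[8] R4←I1
[9] I2 operands ready
[10] R2←I3
[11] I4 dispatched to ALU
[12] I2 complete · I4 operands ready
[13] R1←I2 · I4 complete
[14] R4←I4 · I5 dispatched to FPADD
[15] I5 operands ready
[18] I5 complete
[19] R3←I5
[20] I6 dispatched to FPMUL
[21] I6 operands ready
[26] I6 complete
[27] R3←I6
[28] I7 dispatched to ALU
[29] I7 operands ready
[30] I7 complete
[31] R3←I7
[32] I8 dispatched to FPADD
[33] I8 operands ready
[36] I8 complete
[37] R3←I8

I7 = (28, 29, 30, 31)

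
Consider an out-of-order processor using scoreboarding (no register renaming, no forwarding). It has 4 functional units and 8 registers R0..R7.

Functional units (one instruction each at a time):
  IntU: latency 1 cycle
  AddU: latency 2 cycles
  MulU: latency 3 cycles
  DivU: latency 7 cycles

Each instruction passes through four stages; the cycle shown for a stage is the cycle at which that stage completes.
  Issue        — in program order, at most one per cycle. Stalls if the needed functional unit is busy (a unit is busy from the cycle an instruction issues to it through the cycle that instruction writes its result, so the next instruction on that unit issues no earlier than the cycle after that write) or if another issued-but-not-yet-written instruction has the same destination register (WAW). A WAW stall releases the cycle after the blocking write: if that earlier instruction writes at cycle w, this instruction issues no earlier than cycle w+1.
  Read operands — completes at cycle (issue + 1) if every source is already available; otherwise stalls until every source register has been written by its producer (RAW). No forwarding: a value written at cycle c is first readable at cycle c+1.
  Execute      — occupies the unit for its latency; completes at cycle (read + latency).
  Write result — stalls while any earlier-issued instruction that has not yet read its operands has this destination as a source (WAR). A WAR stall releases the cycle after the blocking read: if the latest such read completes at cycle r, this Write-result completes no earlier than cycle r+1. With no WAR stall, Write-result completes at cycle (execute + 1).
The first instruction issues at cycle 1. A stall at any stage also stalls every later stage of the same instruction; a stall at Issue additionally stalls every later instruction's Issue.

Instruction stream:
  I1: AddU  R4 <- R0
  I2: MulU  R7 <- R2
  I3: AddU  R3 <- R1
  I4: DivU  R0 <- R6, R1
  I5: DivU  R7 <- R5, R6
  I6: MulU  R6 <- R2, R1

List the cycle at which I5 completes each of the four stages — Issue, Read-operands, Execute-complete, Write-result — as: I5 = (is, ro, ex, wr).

I1: IS=1 RO=2 EX=4 WR=5
I2: IS=2 RO=3 EX=6 WR=7
I3: IS=6 RO=7 EX=9 WR=10  [struct: AddU busy until I1 writes@5]
I4: IS=7 RO=8 EX=15 WR=16
I5: IS=17 RO=18 EX=25 WR=26  [struct: DivU busy until I4 writes@16]
I6: IS=18 RO=19 EX=22 WR=23

I5 = (17, 18, 25, 26)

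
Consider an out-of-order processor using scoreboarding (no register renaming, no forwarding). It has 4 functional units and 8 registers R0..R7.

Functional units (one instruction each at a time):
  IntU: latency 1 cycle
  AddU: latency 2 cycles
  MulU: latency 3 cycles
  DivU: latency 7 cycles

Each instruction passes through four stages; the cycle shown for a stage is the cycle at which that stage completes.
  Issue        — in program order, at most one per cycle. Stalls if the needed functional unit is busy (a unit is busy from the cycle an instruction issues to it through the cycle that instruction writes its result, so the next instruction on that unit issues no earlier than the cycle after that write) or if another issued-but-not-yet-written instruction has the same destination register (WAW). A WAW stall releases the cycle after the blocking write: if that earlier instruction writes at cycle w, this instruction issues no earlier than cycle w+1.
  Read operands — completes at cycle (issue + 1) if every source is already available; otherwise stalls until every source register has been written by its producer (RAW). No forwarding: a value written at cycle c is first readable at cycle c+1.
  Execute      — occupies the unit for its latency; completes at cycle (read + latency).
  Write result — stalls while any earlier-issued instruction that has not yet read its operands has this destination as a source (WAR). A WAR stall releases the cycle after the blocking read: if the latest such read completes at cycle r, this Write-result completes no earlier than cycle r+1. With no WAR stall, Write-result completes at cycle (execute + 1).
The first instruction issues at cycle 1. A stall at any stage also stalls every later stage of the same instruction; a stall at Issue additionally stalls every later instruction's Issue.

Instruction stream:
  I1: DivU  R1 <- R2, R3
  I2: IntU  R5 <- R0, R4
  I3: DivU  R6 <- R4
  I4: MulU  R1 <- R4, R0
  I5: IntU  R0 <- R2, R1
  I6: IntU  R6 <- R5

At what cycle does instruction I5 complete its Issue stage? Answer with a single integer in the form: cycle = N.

cycle = 13

  I1 | 1 | 2 | 9 | 10
  I2 | 2 | 3 | 4 | 5
  I3 | 11 | 12 | 19 | 20   struct: DivU busy until I1 writes@10
  I4 | 12 | 13 | 16 | 17
  I5 | 13 | 18 | 19 | 20   RAW R1: wait I4 write@17
  I6 | 21 | 22 | 23 | 24   struct: IntU busy until I5 writes@20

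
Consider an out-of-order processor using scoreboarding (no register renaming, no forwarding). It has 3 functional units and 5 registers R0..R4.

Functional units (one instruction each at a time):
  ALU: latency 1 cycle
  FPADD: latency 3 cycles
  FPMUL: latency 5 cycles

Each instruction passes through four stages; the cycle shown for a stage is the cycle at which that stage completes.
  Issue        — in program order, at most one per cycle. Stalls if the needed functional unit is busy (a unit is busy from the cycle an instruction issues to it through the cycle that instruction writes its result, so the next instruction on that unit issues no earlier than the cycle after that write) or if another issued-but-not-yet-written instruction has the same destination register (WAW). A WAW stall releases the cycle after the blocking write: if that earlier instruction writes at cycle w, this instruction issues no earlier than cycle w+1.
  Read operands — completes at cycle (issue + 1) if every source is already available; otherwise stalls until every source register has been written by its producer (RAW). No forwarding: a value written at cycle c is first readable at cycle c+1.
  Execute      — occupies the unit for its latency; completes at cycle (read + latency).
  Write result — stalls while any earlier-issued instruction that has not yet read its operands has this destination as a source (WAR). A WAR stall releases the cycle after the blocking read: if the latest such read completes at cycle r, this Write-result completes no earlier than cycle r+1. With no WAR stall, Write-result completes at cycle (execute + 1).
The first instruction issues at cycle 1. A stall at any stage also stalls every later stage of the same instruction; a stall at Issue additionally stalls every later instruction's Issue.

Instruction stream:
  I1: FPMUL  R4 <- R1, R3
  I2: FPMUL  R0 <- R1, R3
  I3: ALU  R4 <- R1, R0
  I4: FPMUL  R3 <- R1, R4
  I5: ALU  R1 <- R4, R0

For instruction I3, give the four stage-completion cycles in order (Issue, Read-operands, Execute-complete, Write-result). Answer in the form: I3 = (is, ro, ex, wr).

I3 = (10, 17, 18, 19)

I1: IS=1 RO=2 EX=7 WR=8
I2: IS=9 RO=10 EX=15 WR=16  [struct: FPMUL busy until I1 writes@8]
I3: IS=10 RO=17 EX=18 WR=19  [RAW R0: wait I2 write@16]
I4: IS=17 RO=20 EX=25 WR=26  [struct: FPMUL busy until I2 writes@16; RAW R4: wait I3 write@19]
I5: IS=20 RO=21 EX=22 WR=23  [struct: ALU busy until I3 writes@19]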